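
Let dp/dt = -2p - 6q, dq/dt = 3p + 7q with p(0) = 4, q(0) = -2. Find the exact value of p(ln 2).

A = [[-2,-6],[3,7]]; eigenvalues λ = 4, 1.
Eigenvectors: (1,-1) for λ=4, (2,-1) for λ=1.
From the initial condition, c_1 = 0, c_2 = 2.
p(ln 2) = (0)(2^4)(1) + (2)(2^1)(2) = 8.

8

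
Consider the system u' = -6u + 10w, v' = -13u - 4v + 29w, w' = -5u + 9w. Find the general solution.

Coefficient matrix A = [[-6, 0, 10], [-13, -4, 29], [-5, 0, 9]].
det(A - λI) = 0 gives eigenvalues λ = 4, -4, -1.
For λ=4: eigenvector (1,2,1).
For λ=-4: eigenvector (0,1,0).
For λ=-1: eigenvector (-2,-1,-1).
General solution: K_1e^(4t)(1,2,1) + K_2e^(-4t)(0,1,0) + K_3e^(-t)(-2,-1,-1).

u(t) = K_1e^(4t) - 2K_3e^(-t), v(t) = 2K_1e^(4t) + K_2e^(-4t) - K_3e^(-t), w(t) = K_1e^(4t) - K_3e^(-t)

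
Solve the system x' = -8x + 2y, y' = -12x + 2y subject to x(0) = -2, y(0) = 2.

x(t) = 6e^(-2t) - 8e^(-4t), y(t) = 18e^(-2t) - 16e^(-4t)

Coefficient matrix A = [[-8, 2], [-12, 2]].
Characteristic polynomial det(A - λI) = λ^2 + 6λ + 8 = 0.
Eigenvalues λ = -2, -4.
For λ=-2: (A-λI) row 1 is [-6, 2], so an eigenvector is (-1, -3).
For λ=-4: (A-λI) row 1 is [-4, 2], so an eigenvector is (-1, -2).
General solution: C_1e^(-2t)(-1,-3) + C_2e^(-4t)(-1,-2).
Applying x(0)=-2, y(0)=2 gives C_1=-6, C_2=8.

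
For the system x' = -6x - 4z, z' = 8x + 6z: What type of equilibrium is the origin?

A = [[-6,-4],[8,6]]; det(A-λI) = λ^2 - 4.
λ = 2, -2: opposite signs.

saddle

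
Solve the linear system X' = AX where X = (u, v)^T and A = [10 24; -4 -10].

Coefficient matrix A = [[10, 24], [-4, -10]].
Characteristic polynomial det(A - λI) = λ^2 - 4 = 0.
Eigenvalues λ = 2, -2.
For λ=2: (A-λI) row 1 is [8, 24], so an eigenvector is (3, -1).
For λ=-2: (A-λI) row 1 is [12, 24], so an eigenvector is (-2, 1).
General solution: C_1e^(2t)(3,-1) + C_2e^(-2t)(-2,1).

u(t) = 3C_1e^(2t) - 2C_2e^(-2t), v(t) = -C_1e^(2t) + C_2e^(-2t)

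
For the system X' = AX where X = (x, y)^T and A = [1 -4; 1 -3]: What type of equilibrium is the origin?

stable improper node

A = [[1,-4],[1,-3]]; det(A-λI) = λ^2 + 2λ + 1.
repeated λ = -1 with a single eigenvector.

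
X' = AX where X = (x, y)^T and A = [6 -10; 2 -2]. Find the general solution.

x(t) = -C_1e^(2t)sin(2t) + 2C_1e^(2t)cos(2t) + 2C_2e^(2t)sin(2t) + C_2e^(2t)cos(2t), y(t) = C_1e^(2t)cos(2t) + C_2e^(2t)sin(2t)

Coefficient matrix A = [[6, -10], [2, -2]].
Characteristic polynomial det(A - λI) = λ^2 - 4λ + 8 = 0.
Eigenvalues λ = 2 ± 2i (complex conjugate pair).
For λ=2+2i: an eigenvector is (2,1) - i(-1,0) = (2 + i, 1).
A real fundamental pair from Re and Im of e^((2+2i)t)v: X_1 = e^(2t)(cos(2t)·(2,1) + sin(2t)·(-1,0)), X_2 = e^(2t)(sin(2t)·(2,1) - cos(2t)·(-1,0)).
General solution: C_1X_1 + C_2X_2.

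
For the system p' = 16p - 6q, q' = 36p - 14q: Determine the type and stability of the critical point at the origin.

A = [[16,-6],[36,-14]]; det(A-λI) = λ^2 - 2λ - 8.
λ = -2, 4: opposite signs.

saddle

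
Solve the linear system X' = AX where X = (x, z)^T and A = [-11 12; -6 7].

x(t) = -2K_1e^(-5t) - K_2e^(t), z(t) = -K_1e^(-5t) - K_2e^(t)

Coefficient matrix A = [[-11, 12], [-6, 7]].
Characteristic polynomial det(A - λI) = λ^2 + 4λ - 5 = 0.
Eigenvalues λ = -5, 1.
For λ=-5: (A-λI) row 1 is [-6, 12], so an eigenvector is (-2, -1).
For λ=1: (A-λI) row 1 is [-12, 12], so an eigenvector is (-1, -1).
General solution: K_1e^(-5t)(-2,-1) + K_2e^(t)(-1,-1).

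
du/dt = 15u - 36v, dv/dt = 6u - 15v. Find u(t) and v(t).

u(t) = -3K_1e^(3t) + 2K_2e^(-3t), v(t) = -K_1e^(3t) + K_2e^(-3t)

Coefficient matrix A = [[15, -36], [6, -15]].
Characteristic polynomial det(A - λI) = λ^2 - 9 = 0.
Eigenvalues λ = 3, -3.
For λ=3: (A-λI) row 1 is [12, -36], so an eigenvector is (-3, -1).
For λ=-3: (A-λI) row 1 is [18, -36], so an eigenvector is (2, 1).
General solution: K_1e^(3t)(-3,-1) + K_2e^(-3t)(2,1).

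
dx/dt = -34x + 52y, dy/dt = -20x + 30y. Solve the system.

Coefficient matrix A = [[-34, 52], [-20, 30]].
Characteristic polynomial det(A - λI) = λ^2 + 4λ + 20 = 0.
Eigenvalues λ = -2 ± 4i (complex conjugate pair).
For λ=-2+4i: an eigenvector is (3,2) - i(2,1) = (3 - 2i, 2 - i).
A real fundamental pair from Re and Im of e^((-2+4i)t)v: X_1 = e^(-2t)(cos(4t)·(3,2) + sin(4t)·(2,1)), X_2 = e^(-2t)(sin(4t)·(3,2) - cos(4t)·(2,1)).
General solution: c_1X_1 + c_2X_2.

x(t) = 2c_1e^(-2t)sin(4t) + 3c_1e^(-2t)cos(4t) + 3c_2e^(-2t)sin(4t) - 2c_2e^(-2t)cos(4t), y(t) = c_1e^(-2t)sin(4t) + 2c_1e^(-2t)cos(4t) + 2c_2e^(-2t)sin(4t) - c_2e^(-2t)cos(4t)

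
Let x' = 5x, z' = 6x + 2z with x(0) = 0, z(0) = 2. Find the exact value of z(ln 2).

A = [[5,0],[6,2]]; eigenvalues λ = 2, 5.
Eigenvectors: (0,1) for λ=2, (-1,-2) for λ=5.
From the initial condition, c_1 = 2, c_2 = 0.
z(ln 2) = (2)(2^2)(1) + (0)(2^5)(-2) = 8.

8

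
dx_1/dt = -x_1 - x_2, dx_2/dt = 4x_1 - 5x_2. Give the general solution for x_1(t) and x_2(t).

x_1(t) = c_1e^(-3t) + c_2te^(-3t) - c_2e^(-3t), x_2(t) = 2c_1e^(-3t) + 2c_2te^(-3t) - 3c_2e^(-3t)

Coefficient matrix A = [[-1, -1], [4, -5]].
Characteristic polynomial det(A - λI) = λ^2 + 6λ + 9 = 0.
Single eigenvalue λ = -3 with algebraic multiplicity 2.
Eigenvector v = (1,2); generalized eigenvector w with (A-λI)w=v is (-1,-3).
General solution: e^(-3t)[c_1·v + c_2·(t·v + w)].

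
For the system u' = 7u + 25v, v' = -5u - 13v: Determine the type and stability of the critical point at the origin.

A = [[7,25],[-5,-13]]; det(A-λI) = λ^2 + 6λ + 34.
λ = -3 ± 5i: negative real part.

stable spiral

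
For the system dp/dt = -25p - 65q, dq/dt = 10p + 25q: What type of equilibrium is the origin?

center

A = [[-25,-65],[10,25]]; det(A-λI) = λ^2 + 25.
λ = 0 ± 5i: zero real part.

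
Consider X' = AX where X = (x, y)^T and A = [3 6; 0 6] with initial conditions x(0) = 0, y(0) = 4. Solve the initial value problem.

x(t) = 8e^(6t) - 8e^(3t), y(t) = 4e^(6t)

Coefficient matrix A = [[3, 6], [0, 6]].
Characteristic polynomial det(A - λI) = λ^2 - 9λ + 18 = 0.
Eigenvalues λ = 3, 6.
For λ=3: (A-λI) row 1 is [0, 6], so an eigenvector is (1, 0).
For λ=6: (A-λI) row 1 is [-3, 6], so an eigenvector is (2, 1).
General solution: K_1e^(3t)(1,0) + K_2e^(6t)(2,1).
Applying x(0)=0, y(0)=4 gives K_1=-8, K_2=4.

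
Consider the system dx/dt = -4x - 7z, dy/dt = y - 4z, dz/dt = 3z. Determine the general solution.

Coefficient matrix A = [[-4, 0, -7], [0, 1, -4], [0, 0, 3]].
det(A - λI) = 0 gives eigenvalues λ = -4, 1, 3.
For λ=-4: eigenvector (1,0,0).
For λ=1: eigenvector (0,1,0).
For λ=3: eigenvector (-1,-2,1).
General solution: K_1e^(-4t)(1,0,0) + K_2e^(t)(0,1,0) + K_3e^(3t)(-1,-2,1).

x(t) = K_1e^(-4t) - K_3e^(3t), y(t) = K_2e^(t) - 2K_3e^(3t), z(t) = K_3e^(3t)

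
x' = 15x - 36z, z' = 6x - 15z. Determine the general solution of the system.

x(t) = -3C_1e^(3t) + 2C_2e^(-3t), z(t) = -C_1e^(3t) + C_2e^(-3t)

Coefficient matrix A = [[15, -36], [6, -15]].
Characteristic polynomial det(A - λI) = λ^2 - 9 = 0.
Eigenvalues λ = 3, -3.
For λ=3: (A-λI) row 1 is [12, -36], so an eigenvector is (-3, -1).
For λ=-3: (A-λI) row 1 is [18, -36], so an eigenvector is (2, 1).
General solution: C_1e^(3t)(-3,-1) + C_2e^(-3t)(2,1).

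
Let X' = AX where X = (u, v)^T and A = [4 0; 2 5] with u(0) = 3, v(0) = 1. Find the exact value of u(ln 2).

A = [[4,0],[2,5]]; eigenvalues λ = 4, 5.
Eigenvectors: (-1,2) for λ=4, (0,-1) for λ=5.
From the initial condition, c_1 = -3, c_2 = -7.
u(ln 2) = (-3)(2^4)(-1) + (-7)(2^5)(0) = 48.

48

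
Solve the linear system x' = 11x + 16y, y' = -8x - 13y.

x(t) = 2c_1e^(3t) + c_2e^(-5t), y(t) = -c_1e^(3t) - c_2e^(-5t)

Coefficient matrix A = [[11, 16], [-8, -13]].
Characteristic polynomial det(A - λI) = λ^2 + 2λ - 15 = 0.
Eigenvalues λ = 3, -5.
For λ=3: (A-λI) row 1 is [8, 16], so an eigenvector is (2, -1).
For λ=-5: (A-λI) row 1 is [16, 16], so an eigenvector is (1, -1).
General solution: c_1e^(3t)(2,-1) + c_2e^(-5t)(1,-1).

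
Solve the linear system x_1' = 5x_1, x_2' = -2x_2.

x_1(t) = -C_2e^(5t), x_2(t) = C_1e^(-2t)

Coefficient matrix A = [[5, 0], [0, -2]].
Characteristic polynomial det(A - λI) = λ^2 - 3λ - 10 = 0.
Eigenvalues λ = -2, 5.
For λ=-2: (A-λI) row 1 is [7, 0], so an eigenvector is (0, 1).
For λ=5: (A-λI) row 2 is [0, -7], so an eigenvector is (-1, 0).
General solution: C_1e^(-2t)(0,1) + C_2e^(5t)(-1,0).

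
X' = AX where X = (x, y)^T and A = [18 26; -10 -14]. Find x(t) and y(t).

x(t) = 3c_1e^(2t)sin(2t) + 2c_1e^(2t)cos(2t) + 2c_2e^(2t)sin(2t) - 3c_2e^(2t)cos(2t), y(t) = -2c_1e^(2t)sin(2t) - c_1e^(2t)cos(2t) - c_2e^(2t)sin(2t) + 2c_2e^(2t)cos(2t)

Coefficient matrix A = [[18, 26], [-10, -14]].
Characteristic polynomial det(A - λI) = λ^2 - 4λ + 8 = 0.
Eigenvalues λ = 2 ± 2i (complex conjugate pair).
For λ=2+2i: an eigenvector is (2,-1) - i(3,-2) = (2 - 3i, -1 + 2i).
A real fundamental pair from Re and Im of e^((2+2i)t)v: X_1 = e^(2t)(cos(2t)·(2,-1) + sin(2t)·(3,-2)), X_2 = e^(2t)(sin(2t)·(2,-1) - cos(2t)·(3,-2)).
General solution: c_1X_1 + c_2X_2.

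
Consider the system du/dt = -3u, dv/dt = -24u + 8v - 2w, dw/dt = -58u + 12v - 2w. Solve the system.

Coefficient matrix A = [[-3, 0, 0], [-24, 8, -2], [-58, 12, -2]].
det(A - λI) = 0 gives eigenvalues λ = 4, -3, 2.
For λ=4: eigenvector (0,1,2).
For λ=-3: eigenvector (1,4,10).
For λ=2: eigenvector (0,1,3).
General solution: c_1e^(4t)(0,1,2) + c_2e^(-3t)(1,4,10) + c_3e^(2t)(0,1,3).

u(t) = c_2e^(-3t), v(t) = c_1e^(4t) + 4c_2e^(-3t) + c_3e^(2t), w(t) = 2c_1e^(4t) + 10c_2e^(-3t) + 3c_3e^(2t)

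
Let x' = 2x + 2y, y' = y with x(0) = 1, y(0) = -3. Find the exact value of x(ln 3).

A = [[2,2],[0,1]]; eigenvalues λ = 1, 2.
Eigenvectors: (-2,1) for λ=1, (1,0) for λ=2.
From the initial condition, c_1 = -3, c_2 = -5.
x(ln 3) = (-3)(3^1)(-2) + (-5)(3^2)(1) = -27.

-27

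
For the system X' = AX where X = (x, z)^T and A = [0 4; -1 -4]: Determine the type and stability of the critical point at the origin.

A = [[0,4],[-1,-4]]; det(A-λI) = λ^2 + 4λ + 4.
repeated λ = -2 with a single eigenvector.

stable improper node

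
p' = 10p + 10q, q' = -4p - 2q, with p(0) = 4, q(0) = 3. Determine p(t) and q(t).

Coefficient matrix A = [[10, 10], [-4, -2]].
Characteristic polynomial det(A - λI) = λ^2 - 8λ + 20 = 0.
Eigenvalues λ = 4 ± 2i (complex conjugate pair).
For λ=4+2i: an eigenvector is (-2,1) - i(-1,1) = (-2 + i, 1 - i).
A real fundamental pair from Re and Im of e^((4+2i)t)v: X_1 = e^(4t)(cos(2t)·(-2,1) + sin(2t)·(-1,1)), X_2 = e^(4t)(sin(2t)·(-2,1) - cos(2t)·(-1,1)).
General solution: c_1X_1 + c_2X_2.
Applying p(0)=4, q(0)=3 gives c_1=-7, c_2=-10.

p(t) = 27e^(4t)sin(2t) + 4e^(4t)cos(2t), q(t) = -17e^(4t)sin(2t) + 3e^(4t)cos(2t)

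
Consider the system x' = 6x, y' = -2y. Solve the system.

x(t) = C_2e^(6t), y(t) = -C_1e^(-2t)

Coefficient matrix A = [[6, 0], [0, -2]].
Characteristic polynomial det(A - λI) = λ^2 - 4λ - 12 = 0.
Eigenvalues λ = -2, 6.
For λ=-2: (A-λI) row 1 is [8, 0], so an eigenvector is (0, -1).
For λ=6: (A-λI) row 2 is [0, -8], so an eigenvector is (1, 0).
General solution: C_1e^(-2t)(0,-1) + C_2e^(6t)(1,0).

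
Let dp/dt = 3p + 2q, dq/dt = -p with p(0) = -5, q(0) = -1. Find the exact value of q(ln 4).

68

A = [[3,2],[-1,0]]; eigenvalues λ = 2, 1.
Eigenvectors: (-2,1) for λ=2, (1,-1) for λ=1.
From the initial condition, c_1 = 6, c_2 = 7.
q(ln 4) = (6)(4^2)(1) + (7)(4^1)(-1) = 68.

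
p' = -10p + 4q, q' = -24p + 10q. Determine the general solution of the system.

p(t) = K_1e^(2t) + K_2e^(-2t), q(t) = 3K_1e^(2t) + 2K_2e^(-2t)

Coefficient matrix A = [[-10, 4], [-24, 10]].
Characteristic polynomial det(A - λI) = λ^2 - 4 = 0.
Eigenvalues λ = 2, -2.
For λ=2: (A-λI) row 1 is [-12, 4], so an eigenvector is (1, 3).
For λ=-2: (A-λI) row 1 is [-8, 4], so an eigenvector is (1, 2).
General solution: K_1e^(2t)(1,3) + K_2e^(-2t)(1,2).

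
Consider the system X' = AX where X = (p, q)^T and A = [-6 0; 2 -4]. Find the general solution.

Coefficient matrix A = [[-6, 0], [2, -4]].
Characteristic polynomial det(A - λI) = λ^2 + 10λ + 24 = 0.
Eigenvalues λ = -6, -4.
For λ=-6: (A-λI) row 2 is [2, 2], so an eigenvector is (1, -1).
For λ=-4: (A-λI) row 1 is [-2, 0], so an eigenvector is (0, 1).
General solution: K_1e^(-6t)(1,-1) + K_2e^(-4t)(0,1).

p(t) = K_1e^(-6t), q(t) = -K_1e^(-6t) + K_2e^(-4t)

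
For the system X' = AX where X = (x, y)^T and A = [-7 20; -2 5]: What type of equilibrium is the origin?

stable spiral

A = [[-7,20],[-2,5]]; det(A-λI) = λ^2 + 2λ + 5.
λ = -1 ± 2i: negative real part.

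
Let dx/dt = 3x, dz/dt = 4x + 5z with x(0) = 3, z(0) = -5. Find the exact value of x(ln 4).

192

A = [[3,0],[4,5]]; eigenvalues λ = 3, 5.
Eigenvectors: (1,-2) for λ=3, (0,-1) for λ=5.
From the initial condition, c_1 = 3, c_2 = -1.
x(ln 4) = (3)(4^3)(1) + (-1)(4^5)(0) = 192.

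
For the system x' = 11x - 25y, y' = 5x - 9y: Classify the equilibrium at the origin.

A = [[11,-25],[5,-9]]; det(A-λI) = λ^2 - 2λ + 26.
λ = 1 ± 5i: positive real part.

unstable spiral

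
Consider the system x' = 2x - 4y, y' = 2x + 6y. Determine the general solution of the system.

x(t) = -K_1e^(4t)sin(2t) - K_1e^(4t)cos(2t) - K_2e^(4t)sin(2t) + K_2e^(4t)cos(2t), y(t) = K_1e^(4t)cos(2t) + K_2e^(4t)sin(2t)

Coefficient matrix A = [[2, -4], [2, 6]].
Characteristic polynomial det(A - λI) = λ^2 - 8λ + 20 = 0.
Eigenvalues λ = 4 ± 2i (complex conjugate pair).
For λ=4+2i: an eigenvector is (-1,1) - i(-1,0) = (-1 + i, 1).
A real fundamental pair from Re and Im of e^((4+2i)t)v: X_1 = e^(4t)(cos(2t)·(-1,1) + sin(2t)·(-1,0)), X_2 = e^(4t)(sin(2t)·(-1,1) - cos(2t)·(-1,0)).
General solution: K_1X_1 + K_2X_2.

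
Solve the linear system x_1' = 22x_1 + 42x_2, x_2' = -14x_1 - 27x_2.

Coefficient matrix A = [[22, 42], [-14, -27]].
Characteristic polynomial det(A - λI) = λ^2 + 5λ - 6 = 0.
Eigenvalues λ = 1, -6.
For λ=1: (A-λI) row 1 is [21, 42], so an eigenvector is (2, -1).
For λ=-6: (A-λI) row 1 is [28, 42], so an eigenvector is (-3, 2).
General solution: K_1e^(t)(2,-1) + K_2e^(-6t)(-3,2).

x_1(t) = 2K_1e^(t) - 3K_2e^(-6t), x_2(t) = -K_1e^(t) + 2K_2e^(-6t)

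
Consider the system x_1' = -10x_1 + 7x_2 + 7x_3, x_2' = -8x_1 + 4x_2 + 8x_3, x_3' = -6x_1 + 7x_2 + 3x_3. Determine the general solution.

x_1(t) = -C_1e^(4t) + C_2e^(-3t), x_2(t) = -C_1e^(4t) + C_3e^(-4t), x_3(t) = -C_1e^(4t) + C_2e^(-3t) - C_3e^(-4t)

Coefficient matrix A = [[-10, 7, 7], [-8, 4, 8], [-6, 7, 3]].
det(A - λI) = 0 gives eigenvalues λ = 4, -3, -4.
For λ=4: eigenvector (-1,-1,-1).
For λ=-3: eigenvector (1,0,1).
For λ=-4: eigenvector (0,1,-1).
General solution: C_1e^(4t)(-1,-1,-1) + C_2e^(-3t)(1,0,1) + C_3e^(-4t)(0,1,-1).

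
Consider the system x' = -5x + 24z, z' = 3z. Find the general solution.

x(t) = 3C_1e^(3t) + C_2e^(-5t), z(t) = C_1e^(3t)

Coefficient matrix A = [[-5, 24], [0, 3]].
Characteristic polynomial det(A - λI) = λ^2 + 2λ - 15 = 0.
Eigenvalues λ = 3, -5.
For λ=3: (A-λI) row 1 is [-8, 24], so an eigenvector is (3, 1).
For λ=-5: (A-λI) row 1 is [0, 24], so an eigenvector is (1, 0).
General solution: C_1e^(3t)(3,1) + C_2e^(-5t)(1,0).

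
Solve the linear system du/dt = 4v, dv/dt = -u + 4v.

Coefficient matrix A = [[0, 4], [-1, 4]].
Characteristic polynomial det(A - λI) = λ^2 - 4λ + 4 = 0.
Single eigenvalue λ = 2 with algebraic multiplicity 2.
Eigenvector v = (2,1); generalized eigenvector w with (A-λI)w=v is (3,2).
General solution: e^(2t)[c_1·v + c_2·(t·v + w)].

u(t) = 2c_1e^(2t) + 2c_2te^(2t) + 3c_2e^(2t), v(t) = c_1e^(2t) + c_2te^(2t) + 2c_2e^(2t)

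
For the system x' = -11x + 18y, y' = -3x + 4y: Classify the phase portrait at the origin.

A = [[-11,18],[-3,4]]; det(A-λI) = λ^2 + 7λ + 10.
λ = -2, -5: both negative.

stable node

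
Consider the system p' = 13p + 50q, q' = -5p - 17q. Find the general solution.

p(t) = -3K_1e^(-2t)sin(5t) - K_1e^(-2t)cos(5t) - K_2e^(-2t)sin(5t) + 3K_2e^(-2t)cos(5t), q(t) = K_1e^(-2t)sin(5t) - K_2e^(-2t)cos(5t)

Coefficient matrix A = [[13, 50], [-5, -17]].
Characteristic polynomial det(A - λI) = λ^2 + 4λ + 29 = 0.
Eigenvalues λ = -2 ± 5i (complex conjugate pair).
For λ=-2+5i: an eigenvector is (-1,0) - i(-3,1) = (-1 + 3i, 0 - i).
A real fundamental pair from Re and Im of e^((-2+5i)t)v: X_1 = e^(-2t)(cos(5t)·(-1,0) + sin(5t)·(-3,1)), X_2 = e^(-2t)(sin(5t)·(-1,0) - cos(5t)·(-3,1)).
General solution: K_1X_1 + K_2X_2.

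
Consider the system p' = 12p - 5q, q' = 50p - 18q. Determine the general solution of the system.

p(t) = -C_1e^(-3t)sin(5t) + C_2e^(-3t)cos(5t), q(t) = -3C_1e^(-3t)sin(5t) + C_1e^(-3t)cos(5t) + C_2e^(-3t)sin(5t) + 3C_2e^(-3t)cos(5t)

Coefficient matrix A = [[12, -5], [50, -18]].
Characteristic polynomial det(A - λI) = λ^2 + 6λ + 34 = 0.
Eigenvalues λ = -3 ± 5i (complex conjugate pair).
For λ=-3+5i: an eigenvector is (0,1) - i(-1,-3) = (0 + i, 1 + 3i).
A real fundamental pair from Re and Im of e^((-3+5i)t)v: X_1 = e^(-3t)(cos(5t)·(0,1) + sin(5t)·(-1,-3)), X_2 = e^(-3t)(sin(5t)·(0,1) - cos(5t)·(-1,-3)).
General solution: C_1X_1 + C_2X_2.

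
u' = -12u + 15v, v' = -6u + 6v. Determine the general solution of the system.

Coefficient matrix A = [[-12, 15], [-6, 6]].
Characteristic polynomial det(A - λI) = λ^2 + 6λ + 18 = 0.
Eigenvalues λ = -3 ± 3i (complex conjugate pair).
For λ=-3+3i: an eigenvector is (-1,-1) - i(-2,-1) = (-1 + 2i, -1 + i).
A real fundamental pair from Re and Im of e^((-3+3i)t)v: X_1 = e^(-3t)(cos(3t)·(-1,-1) + sin(3t)·(-2,-1)), X_2 = e^(-3t)(sin(3t)·(-1,-1) - cos(3t)·(-2,-1)).
General solution: c_1X_1 + c_2X_2.

u(t) = -2c_1e^(-3t)sin(3t) - c_1e^(-3t)cos(3t) - c_2e^(-3t)sin(3t) + 2c_2e^(-3t)cos(3t), v(t) = -c_1e^(-3t)sin(3t) - c_1e^(-3t)cos(3t) - c_2e^(-3t)sin(3t) + c_2e^(-3t)cos(3t)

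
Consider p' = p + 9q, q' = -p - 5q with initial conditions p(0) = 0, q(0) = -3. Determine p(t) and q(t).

Coefficient matrix A = [[1, 9], [-1, -5]].
Characteristic polynomial det(A - λI) = λ^2 + 4λ + 4 = 0.
Single eigenvalue λ = -2 with algebraic multiplicity 2.
Eigenvector v = (-3,1); generalized eigenvector w with (A-λI)w=v is (-1,0).
General solution: e^(-2t)[c_1·v + c_2·(t·v + w)].
Applying p(0)=0, q(0)=-3 gives c_1=-3, c_2=9.

p(t) = -27te^(-2t), q(t) = 9te^(-2t) - 3e^(-2t)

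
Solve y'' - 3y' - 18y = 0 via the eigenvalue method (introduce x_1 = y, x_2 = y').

Let x_1 = y, x_2 = y'. Then x_1' = x_2 and x_2' = 18x_1 + 3x_2.
A = [[0,1],[18,3]]; det(A-λI) = λ^2 - 3λ - 18.
Eigenvalues λ = 6, -3 with eigenvectors (1,6), (1,-3).

y(t) = C_1e^(6t) + C_2e^(-3t)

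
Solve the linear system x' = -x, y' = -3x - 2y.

Coefficient matrix A = [[-1, 0], [-3, -2]].
Characteristic polynomial det(A - λI) = λ^2 + 3λ + 2 = 0.
Eigenvalues λ = -2, -1.
For λ=-2: (A-λI) row 1 is [1, 0], so an eigenvector is (0, 1).
For λ=-1: (A-λI) row 2 is [-3, -1], so an eigenvector is (1, -3).
General solution: K_1e^(-2t)(0,1) + K_2e^(-t)(1,-3).

x(t) = K_2e^(-t), y(t) = K_1e^(-2t) - 3K_2e^(-t)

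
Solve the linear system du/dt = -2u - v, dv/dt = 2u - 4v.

u(t) = -C_1e^(-3t)sin(t) + C_2e^(-3t)cos(t), v(t) = -C_1e^(-3t)sin(t) + C_1e^(-3t)cos(t) + C_2e^(-3t)sin(t) + C_2e^(-3t)cos(t)

Coefficient matrix A = [[-2, -1], [2, -4]].
Characteristic polynomial det(A - λI) = λ^2 + 6λ + 10 = 0.
Eigenvalues λ = -3 ± i (complex conjugate pair).
For λ=-3+i: an eigenvector is (0,1) - i(-1,-1) = (0 + i, 1 + i).
A real fundamental pair from Re and Im of e^((-3+i)t)v: X_1 = e^(-3t)(cos(t)·(0,1) + sin(t)·(-1,-1)), X_2 = e^(-3t)(sin(t)·(0,1) - cos(t)·(-1,-1)).
General solution: C_1X_1 + C_2X_2.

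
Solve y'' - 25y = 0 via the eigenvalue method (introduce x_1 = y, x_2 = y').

y(t) = c_1e^(5t) + c_2e^(-5t)

Let x_1 = y, x_2 = y'. Then x_1' = x_2 and x_2' = 25x_1.
A = [[0,1],[25,0]]; det(A-λI) = λ^2 - 25.
Eigenvalues λ = 5, -5 with eigenvectors (1,5), (1,-5).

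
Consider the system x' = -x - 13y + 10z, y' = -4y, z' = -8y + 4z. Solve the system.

x(t) = K_1e^(-4t) + K_2e^(-t) + 2K_3e^(4t), y(t) = K_1e^(-4t), z(t) = K_1e^(-4t) + K_3e^(4t)

Coefficient matrix A = [[-1, -13, 10], [0, -4, 0], [0, -8, 4]].
det(A - λI) = 0 gives eigenvalues λ = -4, -1, 4.
For λ=-4: eigenvector (1,1,1).
For λ=-1: eigenvector (1,0,0).
For λ=4: eigenvector (2,0,1).
General solution: K_1e^(-4t)(1,1,1) + K_2e^(-t)(1,0,0) + K_3e^(4t)(2,0,1).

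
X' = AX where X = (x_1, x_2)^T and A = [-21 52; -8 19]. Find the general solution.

x_1(t) = 3K_1e^(-t)sin(4t) + 2K_1e^(-t)cos(4t) + 2K_2e^(-t)sin(4t) - 3K_2e^(-t)cos(4t), x_2(t) = K_1e^(-t)sin(4t) + K_1e^(-t)cos(4t) + K_2e^(-t)sin(4t) - K_2e^(-t)cos(4t)

Coefficient matrix A = [[-21, 52], [-8, 19]].
Characteristic polynomial det(A - λI) = λ^2 + 2λ + 17 = 0.
Eigenvalues λ = -1 ± 4i (complex conjugate pair).
For λ=-1+4i: an eigenvector is (2,1) - i(3,1) = (2 - 3i, 1 - i).
A real fundamental pair from Re and Im of e^((-1+4i)t)v: X_1 = e^(-t)(cos(4t)·(2,1) + sin(4t)·(3,1)), X_2 = e^(-t)(sin(4t)·(2,1) - cos(4t)·(3,1)).
General solution: K_1X_1 + K_2X_2.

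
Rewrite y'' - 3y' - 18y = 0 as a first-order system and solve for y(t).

Let x_1 = y, x_2 = y'. Then x_1' = x_2 and x_2' = 18x_1 + 3x_2.
A = [[0,1],[18,3]]; det(A-λI) = λ^2 - 3λ - 18.
Eigenvalues λ = 6, -3 with eigenvectors (1,6), (1,-3).

y(t) = C_1e^(6t) + C_2e^(-3t)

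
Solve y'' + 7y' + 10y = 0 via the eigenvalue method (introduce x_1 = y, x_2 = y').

y(t) = K_1e^(-2t) + K_2e^(-5t)

Let x_1 = y, x_2 = y'. Then x_1' = x_2 and x_2' = -10x_1 - 7x_2.
A = [[0,1],[-10,-7]]; det(A-λI) = λ^2 + 7λ + 10.
Eigenvalues λ = -2, -5 with eigenvectors (1,-2), (1,-5).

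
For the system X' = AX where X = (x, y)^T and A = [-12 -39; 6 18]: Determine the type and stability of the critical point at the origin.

A = [[-12,-39],[6,18]]; det(A-λI) = λ^2 - 6λ + 18.
λ = 3 ± 3i: positive real part.

unstable spiral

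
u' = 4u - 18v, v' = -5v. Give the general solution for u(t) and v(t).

u(t) = -c_1e^(4t) + 2c_2e^(-5t), v(t) = c_2e^(-5t)

Coefficient matrix A = [[4, -18], [0, -5]].
Characteristic polynomial det(A - λI) = λ^2 + λ - 20 = 0.
Eigenvalues λ = 4, -5.
For λ=4: (A-λI) row 1 is [0, -18], so an eigenvector is (-1, 0).
For λ=-5: (A-λI) row 1 is [9, -18], so an eigenvector is (2, 1).
General solution: c_1e^(4t)(-1,0) + c_2e^(-5t)(2,1).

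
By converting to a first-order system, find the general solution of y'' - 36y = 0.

Let x_1 = y, x_2 = y'. Then x_1' = x_2 and x_2' = 36x_1.
A = [[0,1],[36,0]]; det(A-λI) = λ^2 - 36.
Eigenvalues λ = 6, -6 with eigenvectors (1,6), (1,-6).

y(t) = c_1e^(6t) + c_2e^(-6t)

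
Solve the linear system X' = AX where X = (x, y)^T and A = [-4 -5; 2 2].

Coefficient matrix A = [[-4, -5], [2, 2]].
Characteristic polynomial det(A - λI) = λ^2 + 2λ + 2 = 0.
Eigenvalues λ = -1 ± i (complex conjugate pair).
For λ=-1+i: an eigenvector is (1,-1) - i(2,-1) = (1 - 2i, -1 + i).
A real fundamental pair from Re and Im of e^((-1+i)t)v: X_1 = e^(-t)(cos(t)·(1,-1) + sin(t)·(2,-1)), X_2 = e^(-t)(sin(t)·(1,-1) - cos(t)·(2,-1)).
General solution: K_1X_1 + K_2X_2.

x(t) = 2K_1e^(-t)sin(t) + K_1e^(-t)cos(t) + K_2e^(-t)sin(t) - 2K_2e^(-t)cos(t), y(t) = -K_1e^(-t)sin(t) - K_1e^(-t)cos(t) - K_2e^(-t)sin(t) + K_2e^(-t)cos(t)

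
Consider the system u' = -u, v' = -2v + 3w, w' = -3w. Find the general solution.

u(t) = K_1e^(-t), v(t) = K_2e^(-2t) - 3K_3e^(-3t), w(t) = K_3e^(-3t)

Coefficient matrix A = [[-1, 0, 0], [0, -2, 3], [0, 0, -3]].
det(A - λI) = 0 gives eigenvalues λ = -1, -2, -3.
For λ=-1: eigenvector (1,0,0).
For λ=-2: eigenvector (0,1,0).
For λ=-3: eigenvector (0,-3,1).
General solution: K_1e^(-t)(1,0,0) + K_2e^(-2t)(0,1,0) + K_3e^(-3t)(0,-3,1).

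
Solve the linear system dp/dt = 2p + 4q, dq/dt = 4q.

p(t) = -2K_1e^(4t) + K_2e^(2t), q(t) = -K_1e^(4t)

Coefficient matrix A = [[2, 4], [0, 4]].
Characteristic polynomial det(A - λI) = λ^2 - 6λ + 8 = 0.
Eigenvalues λ = 4, 2.
For λ=4: (A-λI) row 1 is [-2, 4], so an eigenvector is (-2, -1).
For λ=2: (A-λI) row 1 is [0, 4], so an eigenvector is (1, 0).
General solution: K_1e^(4t)(-2,-1) + K_2e^(2t)(1,0).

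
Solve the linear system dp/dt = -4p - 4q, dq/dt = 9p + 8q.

Coefficient matrix A = [[-4, -4], [9, 8]].
Characteristic polynomial det(A - λI) = λ^2 - 4λ + 4 = 0.
Single eigenvalue λ = 2 with algebraic multiplicity 2.
Eigenvector v = (2,-3); generalized eigenvector w with (A-λI)w=v is (-1,1).
General solution: e^(2t)[c_1·v + c_2·(t·v + w)].

p(t) = 2c_1e^(2t) + 2c_2te^(2t) - c_2e^(2t), q(t) = -3c_1e^(2t) - 3c_2te^(2t) + c_2e^(2t)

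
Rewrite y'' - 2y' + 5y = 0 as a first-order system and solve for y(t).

Let x_1 = y, x_2 = y'. Then x_1' = x_2 and x_2' = -5x_1 + 2x_2.
A = [[0,1],[-5,2]]; det(A-λI) = λ^2 - 2λ + 5.
Eigenvalues λ = 1 ± 2i.

y(t) = C_1e^(t)cos(2t) + C_2e^(t)sin(2t)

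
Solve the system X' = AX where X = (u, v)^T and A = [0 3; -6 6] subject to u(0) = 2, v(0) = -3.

Coefficient matrix A = [[0, 3], [-6, 6]].
Characteristic polynomial det(A - λI) = λ^2 - 6λ + 18 = 0.
Eigenvalues λ = 3 ± 3i (complex conjugate pair).
For λ=3+3i: an eigenvector is (-1,-1) - i(0,1) = (-1, -1 - i).
A real fundamental pair from Re and Im of e^((3+3i)t)v: X_1 = e^(3t)(cos(3t)·(-1,-1) + sin(3t)·(0,1)), X_2 = e^(3t)(sin(3t)·(-1,-1) - cos(3t)·(0,1)).
General solution: K_1X_1 + K_2X_2.
Applying u(0)=2, v(0)=-3 gives K_1=-2, K_2=5.

u(t) = -5e^(3t)sin(3t) + 2e^(3t)cos(3t), v(t) = -7e^(3t)sin(3t) - 3e^(3t)cos(3t)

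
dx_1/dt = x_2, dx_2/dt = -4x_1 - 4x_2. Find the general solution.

x_1(t) = -C_1e^(-2t) - C_2te^(-2t) - C_2e^(-2t), x_2(t) = 2C_1e^(-2t) + 2C_2te^(-2t) + C_2e^(-2t)

Coefficient matrix A = [[0, 1], [-4, -4]].
Characteristic polynomial det(A - λI) = λ^2 + 4λ + 4 = 0.
Single eigenvalue λ = -2 with algebraic multiplicity 2.
Eigenvector v = (-1,2); generalized eigenvector w with (A-λI)w=v is (-1,1).
General solution: e^(-2t)[C_1·v + C_2·(t·v + w)].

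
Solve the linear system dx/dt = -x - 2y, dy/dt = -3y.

Coefficient matrix A = [[-1, -2], [0, -3]].
Characteristic polynomial det(A - λI) = λ^2 + 4λ + 3 = 0.
Eigenvalues λ = -1, -3.
For λ=-1: (A-λI) row 1 is [0, -2], so an eigenvector is (-1, 0).
For λ=-3: (A-λI) row 1 is [2, -2], so an eigenvector is (1, 1).
General solution: K_1e^(-t)(-1,0) + K_2e^(-3t)(1,1).

x(t) = -K_1e^(-t) + K_2e^(-3t), y(t) = K_2e^(-3t)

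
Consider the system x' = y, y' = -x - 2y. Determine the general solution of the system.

x(t) = -c_1e^(-t) - c_2te^(-t) + 2c_2e^(-t), y(t) = c_1e^(-t) + c_2te^(-t) - 3c_2e^(-t)

Coefficient matrix A = [[0, 1], [-1, -2]].
Characteristic polynomial det(A - λI) = λ^2 + 2λ + 1 = 0.
Single eigenvalue λ = -1 with algebraic multiplicity 2.
Eigenvector v = (-1,1); generalized eigenvector w with (A-λI)w=v is (2,-3).
General solution: e^(-t)[c_1·v + c_2·(t·v + w)].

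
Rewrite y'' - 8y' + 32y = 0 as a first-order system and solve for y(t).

Let x_1 = y, x_2 = y'. Then x_1' = x_2 and x_2' = -32x_1 + 8x_2.
A = [[0,1],[-32,8]]; det(A-λI) = λ^2 - 8λ + 32.
Eigenvalues λ = 4 ± 4i.

y(t) = K_1e^(4t)cos(4t) + K_2e^(4t)sin(4t)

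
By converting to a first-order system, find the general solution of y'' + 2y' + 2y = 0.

Let x_1 = y, x_2 = y'. Then x_1' = x_2 and x_2' = -2x_1 - 2x_2.
A = [[0,1],[-2,-2]]; det(A-λI) = λ^2 + 2λ + 2.
Eigenvalues λ = -1 ± i.

y(t) = c_1e^(-t)cos(t) + c_2e^(-t)sin(t)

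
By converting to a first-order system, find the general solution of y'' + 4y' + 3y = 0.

Let x_1 = y, x_2 = y'. Then x_1' = x_2 and x_2' = -3x_1 - 4x_2.
A = [[0,1],[-3,-4]]; det(A-λI) = λ^2 + 4λ + 3.
Eigenvalues λ = -3, -1 with eigenvectors (1,-3), (1,-1).

y(t) = C_1e^(-3t) + C_2e^(-t)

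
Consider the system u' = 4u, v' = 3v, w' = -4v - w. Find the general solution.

u(t) = K_3e^(4t), v(t) = -K_1e^(3t), w(t) = K_1e^(3t) + K_2e^(-t)

Coefficient matrix A = [[4, 0, 0], [0, 3, 0], [0, -4, -1]].
det(A - λI) = 0 gives eigenvalues λ = 3, -1, 4.
For λ=3: eigenvector (0,-1,1).
For λ=-1: eigenvector (0,0,1).
For λ=4: eigenvector (1,0,0).
General solution: K_1e^(3t)(0,-1,1) + K_2e^(-t)(0,0,1) + K_3e^(4t)(1,0,0).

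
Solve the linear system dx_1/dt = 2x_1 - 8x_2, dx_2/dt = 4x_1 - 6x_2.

x_1(t) = c_1e^(-2t)sin(4t) - c_1e^(-2t)cos(4t) - c_2e^(-2t)sin(4t) - c_2e^(-2t)cos(4t), x_2(t) = -c_1e^(-2t)cos(4t) - c_2e^(-2t)sin(4t)

Coefficient matrix A = [[2, -8], [4, -6]].
Characteristic polynomial det(A - λI) = λ^2 + 4λ + 20 = 0.
Eigenvalues λ = -2 ± 4i (complex conjugate pair).
For λ=-2+4i: an eigenvector is (-1,-1) - i(1,0) = (-1 - i, -1).
A real fundamental pair from Re and Im of e^((-2+4i)t)v: X_1 = e^(-2t)(cos(4t)·(-1,-1) + sin(4t)·(1,0)), X_2 = e^(-2t)(sin(4t)·(-1,-1) - cos(4t)·(1,0)).
General solution: c_1X_1 + c_2X_2.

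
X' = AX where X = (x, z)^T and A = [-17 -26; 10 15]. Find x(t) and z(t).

x(t) = 3C_1e^(-t)sin(2t) - 2C_1e^(-t)cos(2t) - 2C_2e^(-t)sin(2t) - 3C_2e^(-t)cos(2t), z(t) = -2C_1e^(-t)sin(2t) + C_1e^(-t)cos(2t) + C_2e^(-t)sin(2t) + 2C_2e^(-t)cos(2t)

Coefficient matrix A = [[-17, -26], [10, 15]].
Characteristic polynomial det(A - λI) = λ^2 + 2λ + 5 = 0.
Eigenvalues λ = -1 ± 2i (complex conjugate pair).
For λ=-1+2i: an eigenvector is (-2,1) - i(3,-2) = (-2 - 3i, 1 + 2i).
A real fundamental pair from Re and Im of e^((-1+2i)t)v: X_1 = e^(-t)(cos(2t)·(-2,1) + sin(2t)·(3,-2)), X_2 = e^(-t)(sin(2t)·(-2,1) - cos(2t)·(3,-2)).
General solution: C_1X_1 + C_2X_2.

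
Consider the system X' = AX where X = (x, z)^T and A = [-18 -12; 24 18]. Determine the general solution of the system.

x(t) = -C_1e^(6t) + C_2e^(-6t), z(t) = 2C_1e^(6t) - C_2e^(-6t)

Coefficient matrix A = [[-18, -12], [24, 18]].
Characteristic polynomial det(A - λI) = λ^2 - 36 = 0.
Eigenvalues λ = 6, -6.
For λ=6: (A-λI) row 1 is [-24, -12], so an eigenvector is (-1, 2).
For λ=-6: (A-λI) row 1 is [-12, -12], so an eigenvector is (1, -1).
General solution: C_1e^(6t)(-1,2) + C_2e^(-6t)(1,-1).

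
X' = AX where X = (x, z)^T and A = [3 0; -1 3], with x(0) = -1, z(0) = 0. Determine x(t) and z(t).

x(t) = -e^(3t), z(t) = te^(3t)

Coefficient matrix A = [[3, 0], [-1, 3]].
Characteristic polynomial det(A - λI) = λ^2 - 6λ + 9 = 0.
Single eigenvalue λ = 3 with algebraic multiplicity 2.
Eigenvector v = (0,1); generalized eigenvector w with (A-λI)w=v is (-1,-3).
General solution: e^(3t)[c_1·v + c_2·(t·v + w)].
Applying x(0)=-1, z(0)=0 gives c_1=3, c_2=1.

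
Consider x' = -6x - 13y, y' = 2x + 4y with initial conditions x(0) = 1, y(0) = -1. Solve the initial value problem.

Coefficient matrix A = [[-6, -13], [2, 4]].
Characteristic polynomial det(A - λI) = λ^2 + 2λ + 2 = 0.
Eigenvalues λ = -1 ± i (complex conjugate pair).
For λ=-1+i: an eigenvector is (-3,1) - i(2,-1) = (-3 - 2i, 1 + i).
A real fundamental pair from Re and Im of e^((-1+i)t)v: X_1 = e^(-t)(cos(t)·(-3,1) + sin(t)·(2,-1)), X_2 = e^(-t)(sin(t)·(-3,1) - cos(t)·(2,-1)).
General solution: K_1X_1 + K_2X_2.
Applying x(0)=1, y(0)=-1 gives K_1=1, K_2=-2.

x(t) = 8e^(-t)sin(t) + e^(-t)cos(t), y(t) = -3e^(-t)sin(t) - e^(-t)cos(t)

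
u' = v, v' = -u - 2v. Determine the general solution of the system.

u(t) = c_1e^(-t) + c_2te^(-t) - 2c_2e^(-t), v(t) = -c_1e^(-t) - c_2te^(-t) + 3c_2e^(-t)

Coefficient matrix A = [[0, 1], [-1, -2]].
Characteristic polynomial det(A - λI) = λ^2 + 2λ + 1 = 0.
Single eigenvalue λ = -1 with algebraic multiplicity 2.
Eigenvector v = (1,-1); generalized eigenvector w with (A-λI)w=v is (-2,3).
General solution: e^(-t)[c_1·v + c_2·(t·v + w)].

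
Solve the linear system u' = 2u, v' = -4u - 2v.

Coefficient matrix A = [[2, 0], [-4, -2]].
Characteristic polynomial det(A - λI) = λ^2 - 4 = 0.
Eigenvalues λ = -2, 2.
For λ=-2: (A-λI) row 1 is [4, 0], so an eigenvector is (0, 1).
For λ=2: (A-λI) row 2 is [-4, -4], so an eigenvector is (1, -1).
General solution: K_1e^(-2t)(0,1) + K_2e^(2t)(1,-1).

u(t) = K_2e^(2t), v(t) = K_1e^(-2t) - K_2e^(2t)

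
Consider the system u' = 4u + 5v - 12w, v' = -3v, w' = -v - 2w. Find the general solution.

u(t) = C_1e^(-3t) - 2C_2e^(-2t) + C_3e^(4t), v(t) = C_1e^(-3t), w(t) = C_1e^(-3t) - C_2e^(-2t)

Coefficient matrix A = [[4, 5, -12], [0, -3, 0], [0, -1, -2]].
det(A - λI) = 0 gives eigenvalues λ = -3, -2, 4.
For λ=-3: eigenvector (1,1,1).
For λ=-2: eigenvector (-2,0,-1).
For λ=4: eigenvector (1,0,0).
General solution: C_1e^(-3t)(1,1,1) + C_2e^(-2t)(-2,0,-1) + C_3e^(4t)(1,0,0).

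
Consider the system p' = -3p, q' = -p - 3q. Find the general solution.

Coefficient matrix A = [[-3, 0], [-1, -3]].
Characteristic polynomial det(A - λI) = λ^2 + 6λ + 9 = 0.
Single eigenvalue λ = -3 with algebraic multiplicity 2.
Eigenvector v = (0,-1); generalized eigenvector w with (A-λI)w=v is (1,1).
General solution: e^(-3t)[K_1·v + K_2·(t·v + w)].

p(t) = K_2e^(-3t), q(t) = -K_1e^(-3t) - K_2te^(-3t) + K_2e^(-3t)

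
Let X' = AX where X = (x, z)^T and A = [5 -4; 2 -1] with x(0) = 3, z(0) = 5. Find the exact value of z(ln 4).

A = [[5,-4],[2,-1]]; eigenvalues λ = 3, 1.
Eigenvectors: (2,1) for λ=3, (1,1) for λ=1.
From the initial condition, c_1 = -2, c_2 = 7.
z(ln 4) = (-2)(4^3)(1) + (7)(4^1)(1) = -100.

-100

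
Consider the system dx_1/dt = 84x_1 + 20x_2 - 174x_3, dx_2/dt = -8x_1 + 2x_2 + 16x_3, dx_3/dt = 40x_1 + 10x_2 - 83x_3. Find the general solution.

x_1(t) = 2K_1e^(-3t) + 4K_2e^(2t) + K_3e^(4t), x_2(t) = K_2e^(2t) - 4K_3e^(4t), x_3(t) = K_1e^(-3t) + 2K_2e^(2t)

Coefficient matrix A = [[84, 20, -174], [-8, 2, 16], [40, 10, -83]].
det(A - λI) = 0 gives eigenvalues λ = -3, 2, 4.
For λ=-3: eigenvector (2,0,1).
For λ=2: eigenvector (4,1,2).
For λ=4: eigenvector (1,-4,0).
General solution: K_1e^(-3t)(2,0,1) + K_2e^(2t)(4,1,2) + K_3e^(4t)(1,-4,0).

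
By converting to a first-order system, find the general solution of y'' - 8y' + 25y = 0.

y(t) = c_1e^(4t)cos(3t) + c_2e^(4t)sin(3t)

Let x_1 = y, x_2 = y'. Then x_1' = x_2 and x_2' = -25x_1 + 8x_2.
A = [[0,1],[-25,8]]; det(A-λI) = λ^2 - 8λ + 25.
Eigenvalues λ = 4 ± 3i.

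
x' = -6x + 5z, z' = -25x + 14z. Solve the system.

Coefficient matrix A = [[-6, 5], [-25, 14]].
Characteristic polynomial det(A - λI) = λ^2 - 8λ + 41 = 0.
Eigenvalues λ = 4 ± 5i (complex conjugate pair).
For λ=4+5i: an eigenvector is (0,-1) - i(-1,-2) = (0 + i, -1 + 2i).
A real fundamental pair from Re and Im of e^((4+5i)t)v: X_1 = e^(4t)(cos(5t)·(0,-1) + sin(5t)·(-1,-2)), X_2 = e^(4t)(sin(5t)·(0,-1) - cos(5t)·(-1,-2)).
General solution: C_1X_1 + C_2X_2.

x(t) = -C_1e^(4t)sin(5t) + C_2e^(4t)cos(5t), z(t) = -2C_1e^(4t)sin(5t) - C_1e^(4t)cos(5t) - C_2e^(4t)sin(5t) + 2C_2e^(4t)cos(5t)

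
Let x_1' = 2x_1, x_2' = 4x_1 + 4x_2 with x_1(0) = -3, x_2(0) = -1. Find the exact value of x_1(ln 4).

A = [[2,0],[4,4]]; eigenvalues λ = 4, 2.
Eigenvectors: (0,1) for λ=4, (1,-2) for λ=2.
From the initial condition, c_1 = -7, c_2 = -3.
x_1(ln 4) = (-7)(4^4)(0) + (-3)(4^2)(1) = -48.

-48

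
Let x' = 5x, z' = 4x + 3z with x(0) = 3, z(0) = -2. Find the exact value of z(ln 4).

A = [[5,0],[4,3]]; eigenvalues λ = 3, 5.
Eigenvectors: (0,-1) for λ=3, (1,2) for λ=5.
From the initial condition, c_1 = 8, c_2 = 3.
z(ln 4) = (8)(4^3)(-1) + (3)(4^5)(2) = 5632.

5632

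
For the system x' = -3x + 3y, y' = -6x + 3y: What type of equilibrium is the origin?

center

A = [[-3,3],[-6,3]]; det(A-λI) = λ^2 + 9.
λ = 0 ± 3i: zero real part.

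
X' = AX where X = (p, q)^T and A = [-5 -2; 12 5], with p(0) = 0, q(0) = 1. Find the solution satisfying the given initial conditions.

p(t) = -e^(t) + e^(-t), q(t) = 3e^(t) - 2e^(-t)

Coefficient matrix A = [[-5, -2], [12, 5]].
Characteristic polynomial det(A - λI) = λ^2 - 1 = 0.
Eigenvalues λ = -1, 1.
For λ=-1: (A-λI) row 1 is [-4, -2], so an eigenvector is (1, -2).
For λ=1: (A-λI) row 1 is [-6, -2], so an eigenvector is (-1, 3).
General solution: K_1e^(-t)(1,-2) + K_2e^(t)(-1,3).
Applying p(0)=0, q(0)=1 gives K_1=1, K_2=1.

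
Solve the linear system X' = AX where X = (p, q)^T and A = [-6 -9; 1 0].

p(t) = 3K_1e^(-3t) + 3K_2te^(-3t) - K_2e^(-3t), q(t) = -K_1e^(-3t) - K_2te^(-3t)

Coefficient matrix A = [[-6, -9], [1, 0]].
Characteristic polynomial det(A - λI) = λ^2 + 6λ + 9 = 0.
Single eigenvalue λ = -3 with algebraic multiplicity 2.
Eigenvector v = (3,-1); generalized eigenvector w with (A-λI)w=v is (-1,0).
General solution: e^(-3t)[K_1·v + K_2·(t·v + w)].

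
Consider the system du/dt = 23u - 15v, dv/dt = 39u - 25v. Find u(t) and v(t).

u(t) = -c_1e^(-t)sin(3t) - 2c_1e^(-t)cos(3t) - 2c_2e^(-t)sin(3t) + c_2e^(-t)cos(3t), v(t) = -2c_1e^(-t)sin(3t) - 3c_1e^(-t)cos(3t) - 3c_2e^(-t)sin(3t) + 2c_2e^(-t)cos(3t)

Coefficient matrix A = [[23, -15], [39, -25]].
Characteristic polynomial det(A - λI) = λ^2 + 2λ + 10 = 0.
Eigenvalues λ = -1 ± 3i (complex conjugate pair).
For λ=-1+3i: an eigenvector is (-2,-3) - i(-1,-2) = (-2 + i, -3 + 2i).
A real fundamental pair from Re and Im of e^((-1+3i)t)v: X_1 = e^(-t)(cos(3t)·(-2,-3) + sin(3t)·(-1,-2)), X_2 = e^(-t)(sin(3t)·(-2,-3) - cos(3t)·(-1,-2)).
General solution: c_1X_1 + c_2X_2.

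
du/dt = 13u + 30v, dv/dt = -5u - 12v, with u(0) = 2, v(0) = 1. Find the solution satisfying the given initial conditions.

Coefficient matrix A = [[13, 30], [-5, -12]].
Characteristic polynomial det(A - λI) = λ^2 - λ - 6 = 0.
Eigenvalues λ = -2, 3.
For λ=-2: (A-λI) row 1 is [15, 30], so an eigenvector is (-2, 1).
For λ=3: (A-λI) row 1 is [10, 30], so an eigenvector is (-3, 1).
General solution: K_1e^(-2t)(-2,1) + K_2e^(3t)(-3,1).
Applying u(0)=2, v(0)=1 gives K_1=5, K_2=-4.

u(t) = 12e^(3t) - 10e^(-2t), v(t) = -4e^(3t) + 5e^(-2t)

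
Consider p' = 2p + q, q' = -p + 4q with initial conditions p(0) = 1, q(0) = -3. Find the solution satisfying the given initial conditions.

Coefficient matrix A = [[2, 1], [-1, 4]].
Characteristic polynomial det(A - λI) = λ^2 - 6λ + 9 = 0.
Single eigenvalue λ = 3 with algebraic multiplicity 2.
Eigenvector v = (-1,-1); generalized eigenvector w with (A-λI)w=v is (2,1).
General solution: e^(3t)[c_1·v + c_2·(t·v + w)].
Applying p(0)=1, q(0)=-3 gives c_1=7, c_2=4.

p(t) = -4te^(3t) + e^(3t), q(t) = -4te^(3t) - 3e^(3t)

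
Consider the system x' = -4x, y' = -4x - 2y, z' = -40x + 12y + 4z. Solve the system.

x(t) = K_3e^(-4t), y(t) = K_2e^(-2t) + 2K_3e^(-4t), z(t) = K_1e^(4t) - 2K_2e^(-2t) + 2K_3e^(-4t)

Coefficient matrix A = [[-4, 0, 0], [-4, -2, 0], [-40, 12, 4]].
det(A - λI) = 0 gives eigenvalues λ = 4, -2, -4.
For λ=4: eigenvector (0,0,1).
For λ=-2: eigenvector (0,1,-2).
For λ=-4: eigenvector (1,2,2).
General solution: K_1e^(4t)(0,0,1) + K_2e^(-2t)(0,1,-2) + K_3e^(-4t)(1,2,2).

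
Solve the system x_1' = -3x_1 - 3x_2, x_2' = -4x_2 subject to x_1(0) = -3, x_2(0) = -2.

x_1(t) = 3e^(-3t) - 6e^(-4t), x_2(t) = -2e^(-4t)

Coefficient matrix A = [[-3, -3], [0, -4]].
Characteristic polynomial det(A - λI) = λ^2 + 7λ + 12 = 0.
Eigenvalues λ = -3, -4.
For λ=-3: (A-λI) row 1 is [0, -3], so an eigenvector is (-1, 0).
For λ=-4: (A-λI) row 1 is [1, -3], so an eigenvector is (-3, -1).
General solution: c_1e^(-3t)(-1,0) + c_2e^(-4t)(-3,-1).
Applying x_1(0)=-3, x_2(0)=-2 gives c_1=-3, c_2=2.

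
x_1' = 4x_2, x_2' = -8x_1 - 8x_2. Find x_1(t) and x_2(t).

x_1(t) = -C_1e^(-4t)sin(4t) + C_2e^(-4t)cos(4t), x_2(t) = C_1e^(-4t)sin(4t) - C_1e^(-4t)cos(4t) - C_2e^(-4t)sin(4t) - C_2e^(-4t)cos(4t)

Coefficient matrix A = [[0, 4], [-8, -8]].
Characteristic polynomial det(A - λI) = λ^2 + 8λ + 32 = 0.
Eigenvalues λ = -4 ± 4i (complex conjugate pair).
For λ=-4+4i: an eigenvector is (0,-1) - i(-1,1) = (0 + i, -1 - i).
A real fundamental pair from Re and Im of e^((-4+4i)t)v: X_1 = e^(-4t)(cos(4t)·(0,-1) + sin(4t)·(-1,1)), X_2 = e^(-4t)(sin(4t)·(0,-1) - cos(4t)·(-1,1)).
General solution: C_1X_1 + C_2X_2.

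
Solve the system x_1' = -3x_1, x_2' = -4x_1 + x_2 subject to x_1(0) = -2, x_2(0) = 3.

Coefficient matrix A = [[-3, 0], [-4, 1]].
Characteristic polynomial det(A - λI) = λ^2 + 2λ - 3 = 0.
Eigenvalues λ = 1, -3.
For λ=1: (A-λI) row 1 is [-4, 0], so an eigenvector is (0, -1).
For λ=-3: (A-λI) row 2 is [-4, 4], so an eigenvector is (1, 1).
General solution: c_1e^(t)(0,-1) + c_2e^(-3t)(1,1).
Applying x_1(0)=-2, x_2(0)=3 gives c_1=-5, c_2=-2.

x_1(t) = -2e^(-3t), x_2(t) = 5e^(t) - 2e^(-3t)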